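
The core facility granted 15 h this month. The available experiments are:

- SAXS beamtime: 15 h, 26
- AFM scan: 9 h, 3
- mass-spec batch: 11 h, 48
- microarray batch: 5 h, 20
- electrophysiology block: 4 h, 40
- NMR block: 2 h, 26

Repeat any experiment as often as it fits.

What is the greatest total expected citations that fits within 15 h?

182

Density check — NMR block 13.00, electrophysiology block 10.00, mass-spec batch 4.36 are the best per h.
Taking 7×NMR block: 14 h used, 182 in expected citations.
No other feasible combination exceeds 182.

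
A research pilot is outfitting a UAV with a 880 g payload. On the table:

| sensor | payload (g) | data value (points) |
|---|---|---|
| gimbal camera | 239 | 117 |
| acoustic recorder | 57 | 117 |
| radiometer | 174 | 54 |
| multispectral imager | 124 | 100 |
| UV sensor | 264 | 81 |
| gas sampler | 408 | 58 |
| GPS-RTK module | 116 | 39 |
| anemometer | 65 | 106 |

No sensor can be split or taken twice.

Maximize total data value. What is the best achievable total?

Greedy by ratio would take gimbal camera + acoustic recorder + radiometer + multispectral imager + GPS-RTK module + anemometer: 775 g used, total 533.
Replace radiometer with UV sensor: the trade gains 27 net, giving 560 at 865 g.
An exhaustive check of the 256 subsets confirms 560.

560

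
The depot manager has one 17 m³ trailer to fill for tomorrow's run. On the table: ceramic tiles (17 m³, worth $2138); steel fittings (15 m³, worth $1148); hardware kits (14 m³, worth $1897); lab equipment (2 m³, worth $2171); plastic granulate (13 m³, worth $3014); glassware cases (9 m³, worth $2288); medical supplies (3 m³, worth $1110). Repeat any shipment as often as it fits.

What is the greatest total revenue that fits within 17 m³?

17368

The ratio ordering already packs tightly: 8×lab equipment, 16 m³, 17368.
Every other selection either busts 17 m³ or fails to beat 17368.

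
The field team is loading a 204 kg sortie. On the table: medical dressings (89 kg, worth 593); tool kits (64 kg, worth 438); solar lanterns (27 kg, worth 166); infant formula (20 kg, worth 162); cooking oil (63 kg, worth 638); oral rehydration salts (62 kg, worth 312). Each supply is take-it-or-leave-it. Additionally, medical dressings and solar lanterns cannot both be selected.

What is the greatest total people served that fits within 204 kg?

1404

Taking tool kits + solar lanterns + infant formula + cooking oil: 174 kg used, 1404 in people served.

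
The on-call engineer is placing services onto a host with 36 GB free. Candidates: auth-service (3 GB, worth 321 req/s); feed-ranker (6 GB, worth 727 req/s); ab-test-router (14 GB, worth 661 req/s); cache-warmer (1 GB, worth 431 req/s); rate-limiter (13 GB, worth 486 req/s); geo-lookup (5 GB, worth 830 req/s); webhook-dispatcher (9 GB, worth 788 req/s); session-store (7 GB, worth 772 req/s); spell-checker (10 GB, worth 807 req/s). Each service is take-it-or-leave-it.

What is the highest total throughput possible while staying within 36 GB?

3949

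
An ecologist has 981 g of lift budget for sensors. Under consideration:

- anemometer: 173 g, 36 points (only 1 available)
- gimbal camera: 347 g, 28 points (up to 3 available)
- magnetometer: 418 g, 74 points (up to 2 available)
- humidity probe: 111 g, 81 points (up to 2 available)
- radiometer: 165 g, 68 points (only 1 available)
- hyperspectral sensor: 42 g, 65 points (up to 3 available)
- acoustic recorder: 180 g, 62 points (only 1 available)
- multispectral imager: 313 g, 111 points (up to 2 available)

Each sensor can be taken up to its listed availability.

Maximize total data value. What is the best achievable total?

579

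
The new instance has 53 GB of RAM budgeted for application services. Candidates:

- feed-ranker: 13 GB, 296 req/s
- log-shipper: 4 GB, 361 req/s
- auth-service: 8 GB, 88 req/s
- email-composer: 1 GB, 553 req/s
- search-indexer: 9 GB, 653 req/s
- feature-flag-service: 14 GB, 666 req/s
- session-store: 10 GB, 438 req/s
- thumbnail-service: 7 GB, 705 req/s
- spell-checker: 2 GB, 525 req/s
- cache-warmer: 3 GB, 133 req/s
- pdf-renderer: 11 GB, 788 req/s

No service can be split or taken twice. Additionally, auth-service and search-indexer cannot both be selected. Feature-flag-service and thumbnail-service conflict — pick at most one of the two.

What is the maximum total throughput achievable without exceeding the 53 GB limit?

Density check — email-composer 553.00, spell-checker 262.50, thumbnail-service 100.71, log-shipper 90.25 are the best per GB.
Best packing: log-shipper + email-composer + search-indexer + session-store + thumbnail-service + spell-checker + cache-warmer + pdf-renderer — 47 GB, 4156 total.
The spare 6 GB is too small for any remaining service, and no feasible exchange beats 4156.

4156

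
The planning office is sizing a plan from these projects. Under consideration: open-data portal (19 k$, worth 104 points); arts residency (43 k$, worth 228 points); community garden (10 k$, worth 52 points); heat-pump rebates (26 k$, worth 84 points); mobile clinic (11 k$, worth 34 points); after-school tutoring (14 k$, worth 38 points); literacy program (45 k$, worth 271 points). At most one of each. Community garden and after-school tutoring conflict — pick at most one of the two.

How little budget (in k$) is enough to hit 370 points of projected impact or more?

Minimise k$ subject to total projected impact ≥ 370.
Taking open-data portal + literacy program gives 375 (≥ 370) for 64 k$.
Below 64 k$ the best achievable stays under 370.

64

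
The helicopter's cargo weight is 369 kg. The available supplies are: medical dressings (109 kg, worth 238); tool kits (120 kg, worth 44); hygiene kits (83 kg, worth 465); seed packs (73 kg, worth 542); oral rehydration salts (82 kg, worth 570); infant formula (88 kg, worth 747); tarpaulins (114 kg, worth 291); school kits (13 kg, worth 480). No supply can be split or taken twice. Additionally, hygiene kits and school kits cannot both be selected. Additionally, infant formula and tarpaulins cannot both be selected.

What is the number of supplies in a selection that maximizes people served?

5

The maximum people served within 369 kg is 2577.
medical dressings + seed packs + oral rehydration salts + infant formula + school kits hits 2577 at 365 kg.
Every optimal selection uses 5 supplies.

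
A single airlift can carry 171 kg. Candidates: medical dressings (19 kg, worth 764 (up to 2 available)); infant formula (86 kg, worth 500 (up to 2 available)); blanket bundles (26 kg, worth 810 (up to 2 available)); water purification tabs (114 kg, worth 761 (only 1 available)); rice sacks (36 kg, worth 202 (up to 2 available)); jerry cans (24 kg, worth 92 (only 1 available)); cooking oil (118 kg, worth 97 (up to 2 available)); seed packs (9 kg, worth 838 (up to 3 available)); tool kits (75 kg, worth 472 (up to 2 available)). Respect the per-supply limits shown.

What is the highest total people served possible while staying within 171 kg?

5864

Ranking by ratio (people served/kg): seed packs 93.11, medical dressings 40.21, blanket bundles 31.15, water purification tabs 6.68.
The ratio ordering already packs tightly: 2×medical dressings + 2×blanket bundles + rice sacks + 3×seed packs, 153 kg, 5864.
Every other selection either busts 171 kg or exceeds an availability limit or fails to beat 5864.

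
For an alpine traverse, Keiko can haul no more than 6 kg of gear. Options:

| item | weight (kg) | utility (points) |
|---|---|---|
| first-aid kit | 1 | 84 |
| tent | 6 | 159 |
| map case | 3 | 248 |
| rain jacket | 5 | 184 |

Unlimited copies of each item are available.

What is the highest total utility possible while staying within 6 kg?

Best packing: 6×first-aid kit — 6 kg, 504 total.
Every other selection either busts 6 kg or fails to beat 504.

504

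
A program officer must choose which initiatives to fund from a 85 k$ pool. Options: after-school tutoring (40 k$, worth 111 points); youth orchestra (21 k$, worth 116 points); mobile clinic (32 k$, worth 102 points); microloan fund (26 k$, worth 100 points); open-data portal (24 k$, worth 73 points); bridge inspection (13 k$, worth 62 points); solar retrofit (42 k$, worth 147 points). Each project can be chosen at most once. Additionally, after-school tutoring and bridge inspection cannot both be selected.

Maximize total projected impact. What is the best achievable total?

Best packing: youth orchestra + microloan fund + open-data portal + bridge inspection — 84 k$, 351 total.
That's the maximum — no feasible swap from here does better than 351.

351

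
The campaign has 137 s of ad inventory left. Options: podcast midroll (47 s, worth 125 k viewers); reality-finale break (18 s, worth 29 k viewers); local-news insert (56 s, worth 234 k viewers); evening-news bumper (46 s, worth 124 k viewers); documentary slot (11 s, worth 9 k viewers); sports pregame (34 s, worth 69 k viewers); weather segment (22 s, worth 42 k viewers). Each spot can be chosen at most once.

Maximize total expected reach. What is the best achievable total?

428

Density check — local-news insert 4.18, evening-news bumper 2.70, podcast midroll 2.66 are the best per s.
Taking the top-ratio spots first gives local-news insert + evening-news bumper + sports pregame for 427 (136 s).
Replace evening-news bumper with podcast midroll: the trade gains 1 net, giving 428 at 137 s.
An exhaustive check of the 128 subsets confirms 428.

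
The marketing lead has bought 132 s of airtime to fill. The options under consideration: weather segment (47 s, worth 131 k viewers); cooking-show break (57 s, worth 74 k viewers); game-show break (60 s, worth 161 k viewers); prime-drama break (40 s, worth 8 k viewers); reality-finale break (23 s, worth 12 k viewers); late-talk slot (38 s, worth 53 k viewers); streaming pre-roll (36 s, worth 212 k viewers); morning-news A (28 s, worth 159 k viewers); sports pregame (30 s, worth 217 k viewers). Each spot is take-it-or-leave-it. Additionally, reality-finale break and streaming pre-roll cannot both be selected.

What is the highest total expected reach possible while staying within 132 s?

641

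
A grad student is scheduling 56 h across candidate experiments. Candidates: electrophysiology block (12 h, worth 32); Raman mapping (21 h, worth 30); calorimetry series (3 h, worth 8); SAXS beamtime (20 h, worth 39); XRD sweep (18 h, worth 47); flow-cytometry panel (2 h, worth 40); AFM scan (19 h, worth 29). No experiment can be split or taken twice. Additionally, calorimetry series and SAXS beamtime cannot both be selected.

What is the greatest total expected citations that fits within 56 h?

Density check — flow-cytometry panel 20.00, electrophysiology block 2.67, calorimetry series 2.67, XRD sweep 2.61 are the best per h.
Electrophysiology block + SAXS beamtime + XRD sweep + flow-cytometry panel uses 52 of the 56 h and totals 158.
An exhaustive check of the 128 subsets confirms 158.

158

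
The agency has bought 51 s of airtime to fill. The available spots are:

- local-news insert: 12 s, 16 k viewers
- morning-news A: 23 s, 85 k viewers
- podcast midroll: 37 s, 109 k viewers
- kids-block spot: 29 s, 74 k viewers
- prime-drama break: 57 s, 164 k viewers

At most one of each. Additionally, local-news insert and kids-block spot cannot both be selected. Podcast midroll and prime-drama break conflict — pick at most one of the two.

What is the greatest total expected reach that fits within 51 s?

Taking the top-ratio spots first gives local-news insert + morning-news A for 101 (35 s).
Dropping morning-news A frees 23 s; slotting in podcast midroll (37 s) lifts the total to 125 at 49 s.
Runner-up podcast midroll tops out at 109.

125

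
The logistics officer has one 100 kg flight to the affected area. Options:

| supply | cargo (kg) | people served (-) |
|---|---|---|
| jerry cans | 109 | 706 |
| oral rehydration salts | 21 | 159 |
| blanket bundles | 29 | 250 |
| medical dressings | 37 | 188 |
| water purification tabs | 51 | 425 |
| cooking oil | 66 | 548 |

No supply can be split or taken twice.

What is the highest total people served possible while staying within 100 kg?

Taking the top-ratio supplies first gives blanket bundles + water purification tabs for 675 (80 kg).
Replace water purification tabs with cooking oil: the trade gains 123 net, giving 798 at 95 kg.
Runner-up oral rehydration salts + cooking oil tops out at 707.

798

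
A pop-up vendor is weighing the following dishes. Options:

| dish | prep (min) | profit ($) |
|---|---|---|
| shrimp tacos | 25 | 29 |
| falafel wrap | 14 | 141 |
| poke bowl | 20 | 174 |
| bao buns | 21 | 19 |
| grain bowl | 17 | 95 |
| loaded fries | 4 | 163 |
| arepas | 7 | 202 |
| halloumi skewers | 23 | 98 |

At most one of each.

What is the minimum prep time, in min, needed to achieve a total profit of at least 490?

25

Need the lightest bundle worth ≥ 490.
falafel wrap + loaded fries + arepas: 506 profit at 25 min.
No combination under 25 min hits 490.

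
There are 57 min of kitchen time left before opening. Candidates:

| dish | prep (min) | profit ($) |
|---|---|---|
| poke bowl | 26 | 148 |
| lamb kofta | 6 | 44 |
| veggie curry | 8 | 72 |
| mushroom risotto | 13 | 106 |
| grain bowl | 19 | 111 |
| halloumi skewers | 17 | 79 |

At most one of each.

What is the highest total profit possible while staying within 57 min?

Density check — veggie curry 9.00, mushroom risotto 8.15, lamb kofta 7.33, grain bowl 5.84 are the best per min.
Greedy by ratio would take lamb kofta + veggie curry + mushroom risotto + grain bowl: 46 min used, total 333.
The 19 min tied up in grain bowl is better spent on poke bowl — total rises to 370 (53 min).
Next best is veggie curry + mushroom risotto + grain bowl + halloumi skewers at 368 (57 min) — short by 2.

370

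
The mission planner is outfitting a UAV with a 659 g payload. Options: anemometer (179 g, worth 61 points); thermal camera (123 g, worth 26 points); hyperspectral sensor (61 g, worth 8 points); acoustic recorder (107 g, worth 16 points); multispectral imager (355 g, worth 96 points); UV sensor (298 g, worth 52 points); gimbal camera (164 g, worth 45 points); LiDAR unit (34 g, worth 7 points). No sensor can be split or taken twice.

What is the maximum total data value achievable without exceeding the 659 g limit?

183

A density-first pass picks anemometer + thermal camera + acoustic recorder + gimbal camera + LiDAR unit — 155 at 607 g.
Dropping acoustic recorder and gimbal camera and LiDAR unit frees 305 g; slotting in multispectral imager (355 g) lifts the total to 183 at 657 g.
An exhaustive check of the 256 subsets confirms 183.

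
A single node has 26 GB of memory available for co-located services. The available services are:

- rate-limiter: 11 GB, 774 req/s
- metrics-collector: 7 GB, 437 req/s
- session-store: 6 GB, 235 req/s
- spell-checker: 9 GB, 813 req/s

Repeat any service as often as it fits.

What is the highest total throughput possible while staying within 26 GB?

Taking metrics-collector + 2×spell-checker: 25 GB used, 2063 in throughput.
Every other selection either busts 26 GB or fails to beat 2063.

2063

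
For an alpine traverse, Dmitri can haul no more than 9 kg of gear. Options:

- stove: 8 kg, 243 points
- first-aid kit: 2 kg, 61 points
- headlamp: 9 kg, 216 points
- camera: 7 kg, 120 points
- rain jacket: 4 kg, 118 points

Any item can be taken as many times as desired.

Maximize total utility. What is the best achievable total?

Best packing: 4×first-aid kit — 8 kg, 244 total.

244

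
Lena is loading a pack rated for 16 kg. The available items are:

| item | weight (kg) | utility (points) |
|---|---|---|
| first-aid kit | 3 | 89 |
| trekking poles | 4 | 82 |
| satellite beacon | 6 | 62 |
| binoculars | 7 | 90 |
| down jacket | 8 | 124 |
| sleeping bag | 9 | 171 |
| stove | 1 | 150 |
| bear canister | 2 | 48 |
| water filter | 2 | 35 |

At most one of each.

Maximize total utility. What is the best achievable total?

458

A density-first pass picks first-aid kit + trekking poles + stove + bear canister + water filter — 404 at 12 kg.
Dropping trekking poles and water filter frees 6 kg; slotting in sleeping bag (9 kg) lifts the total to 458 at 15 kg.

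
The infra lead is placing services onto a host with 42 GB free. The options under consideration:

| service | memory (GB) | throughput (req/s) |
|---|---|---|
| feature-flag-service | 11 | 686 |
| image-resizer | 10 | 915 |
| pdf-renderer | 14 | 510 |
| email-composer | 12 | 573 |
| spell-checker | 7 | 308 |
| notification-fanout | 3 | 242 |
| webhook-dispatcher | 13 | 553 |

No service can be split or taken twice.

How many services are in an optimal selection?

Optimal total is 2482.
feature-flag-service + image-resizer + email-composer + spell-checker hits 2482 at 40 GB.
Any selection reaching 2482 contains exactly 4 services.

4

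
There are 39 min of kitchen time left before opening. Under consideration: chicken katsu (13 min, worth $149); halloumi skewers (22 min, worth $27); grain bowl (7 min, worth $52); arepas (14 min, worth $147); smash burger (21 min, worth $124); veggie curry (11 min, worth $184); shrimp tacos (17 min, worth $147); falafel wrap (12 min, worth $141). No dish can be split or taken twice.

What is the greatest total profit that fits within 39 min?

Ranking by ratio (profit/min): veggie curry 16.73, falafel wrap 11.75, chicken katsu 11.46.
Filling by ratio: chicken katsu + veggie curry + falafel wrap for 474, with 3 min left unused.
Replace falafel wrap with arepas: the trade gains 6 net, giving 480 at 38 min.
Next best is chicken katsu + veggie curry + falafel wrap at 474 (36 min) — short by 6.

480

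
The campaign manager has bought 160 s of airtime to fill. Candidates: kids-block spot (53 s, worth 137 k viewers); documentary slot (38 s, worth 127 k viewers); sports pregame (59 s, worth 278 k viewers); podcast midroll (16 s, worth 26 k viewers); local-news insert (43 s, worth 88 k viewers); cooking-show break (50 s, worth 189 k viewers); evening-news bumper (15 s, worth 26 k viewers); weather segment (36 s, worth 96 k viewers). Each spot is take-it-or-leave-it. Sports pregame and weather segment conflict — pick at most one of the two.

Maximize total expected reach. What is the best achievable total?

594

The ratio ordering already packs tightly: documentary slot + sports pregame + cooking-show break, 147 s, 594.
No other feasible combination exceeds 594.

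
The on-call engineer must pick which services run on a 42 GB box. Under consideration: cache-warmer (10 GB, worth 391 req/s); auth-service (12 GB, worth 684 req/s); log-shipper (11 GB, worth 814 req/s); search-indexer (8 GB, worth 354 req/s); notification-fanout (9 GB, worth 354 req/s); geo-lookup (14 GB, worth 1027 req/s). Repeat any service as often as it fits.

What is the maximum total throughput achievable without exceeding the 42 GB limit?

By throughput per GB: log-shipper 74.00, geo-lookup 73.36, auth-service 57.00, search-indexer 44.25 lead.
A density-first pass picks 3×log-shipper + search-indexer — 2796 at 41 GB.
Dropping 3×log-shipper and search-indexer frees 41 GB; slotting in 3×geo-lookup (42 GB) lifts the total to 3081 at 42 GB.

3081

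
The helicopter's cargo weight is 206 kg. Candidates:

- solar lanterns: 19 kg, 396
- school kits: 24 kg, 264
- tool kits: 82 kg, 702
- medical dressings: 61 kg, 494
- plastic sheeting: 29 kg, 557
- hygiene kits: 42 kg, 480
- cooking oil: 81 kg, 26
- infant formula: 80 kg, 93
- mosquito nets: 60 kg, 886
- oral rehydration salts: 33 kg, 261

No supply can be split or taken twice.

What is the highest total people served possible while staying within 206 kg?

2597

A density-first pass picks solar lanterns + school kits + plastic sheeting + hygiene kits + mosquito nets — 2583 at 174 kg.
Replace hygiene kits with medical dressings: the trade gains 14 net, giving 2597 at 193 kg.
Runner-up solar lanterns + medical dressings + plastic sheeting + mosquito nets + oral rehydration salts tops out at 2594.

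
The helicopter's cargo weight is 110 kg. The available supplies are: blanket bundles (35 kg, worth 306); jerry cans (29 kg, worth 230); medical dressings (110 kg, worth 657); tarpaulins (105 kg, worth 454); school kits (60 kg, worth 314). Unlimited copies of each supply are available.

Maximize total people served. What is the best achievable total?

918

Taking 3×blanket bundles: 105 kg used, 918 in people served.
Every other selection either busts 110 kg or fails to beat 918.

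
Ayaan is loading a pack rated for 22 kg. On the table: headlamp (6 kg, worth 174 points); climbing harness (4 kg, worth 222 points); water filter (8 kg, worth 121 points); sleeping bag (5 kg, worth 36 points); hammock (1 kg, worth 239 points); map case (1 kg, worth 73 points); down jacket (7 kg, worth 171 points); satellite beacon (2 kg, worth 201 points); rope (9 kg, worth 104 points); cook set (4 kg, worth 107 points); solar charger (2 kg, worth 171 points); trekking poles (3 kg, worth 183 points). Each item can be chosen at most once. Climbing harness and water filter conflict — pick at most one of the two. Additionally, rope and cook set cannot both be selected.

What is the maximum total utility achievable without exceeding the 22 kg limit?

1297

Filling by ratio: headlamp + climbing harness + hammock + map case + satellite beacon + solar charger + trekking poles for 1263, with 3 kg left unused.
Replace map case with cook set: the trade gains 34 net, giving 1297 at 22 kg.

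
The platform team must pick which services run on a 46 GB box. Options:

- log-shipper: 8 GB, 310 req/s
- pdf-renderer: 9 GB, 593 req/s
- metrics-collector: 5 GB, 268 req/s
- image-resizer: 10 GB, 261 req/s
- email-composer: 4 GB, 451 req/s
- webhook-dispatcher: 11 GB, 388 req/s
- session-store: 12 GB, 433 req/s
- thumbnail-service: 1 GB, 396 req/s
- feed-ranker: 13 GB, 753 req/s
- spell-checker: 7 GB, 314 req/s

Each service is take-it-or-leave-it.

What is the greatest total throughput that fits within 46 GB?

By throughput per GB: thumbnail-service 396.00, email-composer 112.75, pdf-renderer 65.89 lead.
A density-first pass picks pdf-renderer + metrics-collector + email-composer + thumbnail-service + feed-ranker + spell-checker — 2775 at 39 GB.
Dropping metrics-collector frees 5 GB; slotting in session-store (12 GB) lifts the total to 2940 at 46 GB.
Runner-up pdf-renderer + email-composer + webhook-dispatcher + thumbnail-service + feed-ranker + spell-checker tops out at 2895.

2940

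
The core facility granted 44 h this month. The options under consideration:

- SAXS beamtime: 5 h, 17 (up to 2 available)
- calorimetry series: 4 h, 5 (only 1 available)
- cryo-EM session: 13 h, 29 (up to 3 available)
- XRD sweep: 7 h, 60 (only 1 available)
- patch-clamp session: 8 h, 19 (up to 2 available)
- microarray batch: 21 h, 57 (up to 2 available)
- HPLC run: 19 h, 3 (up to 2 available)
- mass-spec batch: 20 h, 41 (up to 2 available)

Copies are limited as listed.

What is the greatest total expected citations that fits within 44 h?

156

2×SAXS beamtime + calorimetry series + XRD sweep + microarray batch uses 42 of the 44 h and totals 156.
No other feasible combination exceeds 156.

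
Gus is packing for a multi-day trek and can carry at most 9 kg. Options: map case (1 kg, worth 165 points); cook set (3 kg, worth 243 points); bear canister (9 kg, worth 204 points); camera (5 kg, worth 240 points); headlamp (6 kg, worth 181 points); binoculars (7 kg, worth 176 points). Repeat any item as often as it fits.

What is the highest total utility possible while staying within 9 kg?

Ranking by ratio (utility/kg): map case 165.00, cook set 81.00, camera 48.00, headlamp 30.17.
Taking 9×map case: 9 kg used, 1485 in utility.
No other feasible combination exceeds 1485.

1485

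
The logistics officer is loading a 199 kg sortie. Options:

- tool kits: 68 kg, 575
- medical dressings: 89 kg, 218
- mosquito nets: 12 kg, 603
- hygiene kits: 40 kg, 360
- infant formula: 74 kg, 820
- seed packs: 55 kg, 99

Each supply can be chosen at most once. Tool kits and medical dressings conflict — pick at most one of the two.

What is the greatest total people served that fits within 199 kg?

Taking tool kits + mosquito nets + hygiene kits + infant formula: 194 kg used, 2358 in people served.
Nothing else feasible within 199 kg beats 2358.

2358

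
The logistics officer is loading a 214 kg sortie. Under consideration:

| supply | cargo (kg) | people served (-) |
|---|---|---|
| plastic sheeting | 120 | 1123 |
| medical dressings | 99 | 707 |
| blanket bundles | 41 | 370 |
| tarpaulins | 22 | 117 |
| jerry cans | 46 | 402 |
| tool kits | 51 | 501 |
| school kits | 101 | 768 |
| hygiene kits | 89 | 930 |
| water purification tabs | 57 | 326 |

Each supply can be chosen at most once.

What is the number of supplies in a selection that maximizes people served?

2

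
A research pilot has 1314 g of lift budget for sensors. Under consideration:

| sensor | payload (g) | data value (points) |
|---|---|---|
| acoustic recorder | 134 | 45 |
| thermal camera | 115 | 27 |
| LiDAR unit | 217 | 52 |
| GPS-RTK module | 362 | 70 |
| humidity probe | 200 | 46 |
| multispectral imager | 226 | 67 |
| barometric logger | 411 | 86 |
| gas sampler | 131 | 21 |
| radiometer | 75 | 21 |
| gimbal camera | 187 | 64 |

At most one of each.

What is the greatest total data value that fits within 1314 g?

343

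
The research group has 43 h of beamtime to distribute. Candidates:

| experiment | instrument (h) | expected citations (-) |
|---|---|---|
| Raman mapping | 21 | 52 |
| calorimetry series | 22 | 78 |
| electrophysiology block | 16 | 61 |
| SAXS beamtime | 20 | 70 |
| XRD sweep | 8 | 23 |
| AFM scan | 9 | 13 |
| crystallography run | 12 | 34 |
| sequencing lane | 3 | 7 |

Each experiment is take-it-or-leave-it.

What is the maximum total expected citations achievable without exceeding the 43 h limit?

148

Ranking by ratio (expected citations/h): electrophysiology block 3.81, calorimetry series 3.55, SAXS beamtime 3.50.
The ratio heuristic lands on calorimetry series + electrophysiology block + sequencing lane (146) but leaves 2 h idle.
The 19 h tied up in electrophysiology block and sequencing lane is better spent on SAXS beamtime — total rises to 148 (42 h).
That's the maximum — no swap from here does better than 148.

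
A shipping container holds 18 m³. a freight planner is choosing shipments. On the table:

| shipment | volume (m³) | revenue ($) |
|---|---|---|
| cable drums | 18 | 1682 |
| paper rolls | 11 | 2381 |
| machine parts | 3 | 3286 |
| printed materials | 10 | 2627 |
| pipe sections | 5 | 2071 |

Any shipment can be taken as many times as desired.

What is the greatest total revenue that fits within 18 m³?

19716

Ranking by ratio (revenue/m³): machine parts 1095.33, pipe sections 414.20, printed materials 262.70, paper rolls 216.45.
Best packing: 6×machine parts — 18 m³, 19716 total.
Nothing else within 18 m³ beats 19716.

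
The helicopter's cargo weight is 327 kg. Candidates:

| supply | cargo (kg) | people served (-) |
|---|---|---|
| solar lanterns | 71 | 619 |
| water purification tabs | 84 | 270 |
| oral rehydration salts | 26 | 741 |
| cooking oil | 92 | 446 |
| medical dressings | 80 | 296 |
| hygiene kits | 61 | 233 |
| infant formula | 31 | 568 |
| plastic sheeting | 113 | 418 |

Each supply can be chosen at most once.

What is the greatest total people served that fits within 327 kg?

Taking the top-ratio supplies first gives solar lanterns + oral rehydration salts + cooking oil + hygiene kits + infant formula for 2607 (281 kg).
The 61 kg tied up in hygiene kits is better spent on medical dressings — total rises to 2670 (300 kg).
An exhaustive check of the 256 subsets confirms 2670.

2670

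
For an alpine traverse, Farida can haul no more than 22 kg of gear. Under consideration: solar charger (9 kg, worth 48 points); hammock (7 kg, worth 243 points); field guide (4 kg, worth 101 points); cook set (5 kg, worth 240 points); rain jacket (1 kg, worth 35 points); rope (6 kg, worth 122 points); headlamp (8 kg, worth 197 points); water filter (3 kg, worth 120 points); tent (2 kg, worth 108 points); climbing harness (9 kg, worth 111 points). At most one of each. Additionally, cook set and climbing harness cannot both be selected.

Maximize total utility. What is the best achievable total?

847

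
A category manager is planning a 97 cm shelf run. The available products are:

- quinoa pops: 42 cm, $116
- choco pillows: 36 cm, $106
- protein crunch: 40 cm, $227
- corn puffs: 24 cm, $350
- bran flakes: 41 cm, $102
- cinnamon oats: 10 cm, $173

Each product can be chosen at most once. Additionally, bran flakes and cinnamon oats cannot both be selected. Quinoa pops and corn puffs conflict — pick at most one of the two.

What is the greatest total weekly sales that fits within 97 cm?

750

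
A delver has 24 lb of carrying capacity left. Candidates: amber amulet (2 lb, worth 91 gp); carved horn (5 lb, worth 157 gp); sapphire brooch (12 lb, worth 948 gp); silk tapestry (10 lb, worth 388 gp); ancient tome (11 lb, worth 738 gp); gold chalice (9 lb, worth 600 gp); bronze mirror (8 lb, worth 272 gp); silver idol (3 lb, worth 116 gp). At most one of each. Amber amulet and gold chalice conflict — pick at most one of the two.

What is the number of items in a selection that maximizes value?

Best achievable value is 1686.
For example sapphire brooch + ancient tome achieves it, using 23 lb.
All optima have 2 items.

2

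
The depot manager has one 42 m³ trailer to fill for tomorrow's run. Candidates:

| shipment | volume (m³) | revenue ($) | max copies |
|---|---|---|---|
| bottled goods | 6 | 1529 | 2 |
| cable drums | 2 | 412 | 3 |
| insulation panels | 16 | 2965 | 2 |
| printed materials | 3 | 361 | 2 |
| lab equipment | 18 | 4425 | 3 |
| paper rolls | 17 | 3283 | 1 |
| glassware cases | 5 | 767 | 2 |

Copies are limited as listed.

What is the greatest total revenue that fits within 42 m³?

10379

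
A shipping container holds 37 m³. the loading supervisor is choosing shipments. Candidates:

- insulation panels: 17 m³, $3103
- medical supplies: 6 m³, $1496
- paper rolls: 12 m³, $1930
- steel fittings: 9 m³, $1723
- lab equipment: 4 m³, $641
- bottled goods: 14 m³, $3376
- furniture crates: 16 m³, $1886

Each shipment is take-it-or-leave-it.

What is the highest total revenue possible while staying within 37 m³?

7975

A density-first pass picks medical supplies + steel fittings + lab equipment + bottled goods — 7236 at 33 m³.
Replace steel fittings and lab equipment with insulation panels: the trade gains 739 net, giving 7975 at 37 m³.
No other feasible combination exceeds 7975.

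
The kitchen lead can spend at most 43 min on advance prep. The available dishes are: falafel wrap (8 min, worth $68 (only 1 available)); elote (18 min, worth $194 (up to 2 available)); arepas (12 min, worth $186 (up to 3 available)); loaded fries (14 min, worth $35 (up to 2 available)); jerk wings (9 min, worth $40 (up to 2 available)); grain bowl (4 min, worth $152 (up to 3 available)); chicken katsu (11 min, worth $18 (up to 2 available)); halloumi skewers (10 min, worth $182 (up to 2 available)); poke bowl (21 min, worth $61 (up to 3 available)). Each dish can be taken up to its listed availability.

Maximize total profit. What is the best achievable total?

The ratio heuristic lands on falafel wrap + 3×grain bowl + 2×halloumi skewers (888) but leaves 3 min idle.
Replace halloumi skewers with arepas: the trade gains 4 net, giving 892 at 42 min.
That's the maximum — no swap from here does better than 892.

892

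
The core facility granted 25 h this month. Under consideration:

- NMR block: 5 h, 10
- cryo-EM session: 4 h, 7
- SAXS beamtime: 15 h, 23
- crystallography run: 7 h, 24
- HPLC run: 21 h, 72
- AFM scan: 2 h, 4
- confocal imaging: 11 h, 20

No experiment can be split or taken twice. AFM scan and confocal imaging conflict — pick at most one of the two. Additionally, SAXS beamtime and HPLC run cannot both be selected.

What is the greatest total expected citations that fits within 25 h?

79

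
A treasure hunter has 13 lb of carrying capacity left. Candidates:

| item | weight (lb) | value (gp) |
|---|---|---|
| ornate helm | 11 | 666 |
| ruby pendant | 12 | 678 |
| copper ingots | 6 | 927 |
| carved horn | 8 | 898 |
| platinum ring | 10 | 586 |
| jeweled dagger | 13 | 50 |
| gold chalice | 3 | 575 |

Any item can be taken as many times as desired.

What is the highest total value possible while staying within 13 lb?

2300

By value per lb: gold chalice 191.67, copper ingots 154.50, carved horn 112.25 lead.
Taking 4×gold chalice: 12 lb used, 2300 in value.
No other feasible combination exceeds 2300.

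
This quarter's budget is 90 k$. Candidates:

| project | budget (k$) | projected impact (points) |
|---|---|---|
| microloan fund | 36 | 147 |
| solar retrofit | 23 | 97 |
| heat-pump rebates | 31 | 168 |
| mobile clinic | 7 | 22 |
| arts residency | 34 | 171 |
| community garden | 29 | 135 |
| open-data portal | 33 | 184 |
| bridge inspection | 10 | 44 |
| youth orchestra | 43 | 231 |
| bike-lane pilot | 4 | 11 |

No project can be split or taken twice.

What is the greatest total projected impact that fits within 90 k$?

Ranking by ratio (projected impact/k$): open-data portal 5.58, heat-pump rebates 5.42, youth orchestra 5.37, arts residency 5.03.
Filling by ratio: heat-pump rebates + mobile clinic + open-data portal + bridge inspection + bike-lane pilot for 429, with 5 k$ left unused.
Dropping heat-pump rebates and mobile clinic frees 38 k$; slotting in youth orchestra (43 k$) lifts the total to 470 at 90 k$.
Next best is open-data portal + bridge inspection + youth orchestra at 459 (86 k$) — short by 11.

470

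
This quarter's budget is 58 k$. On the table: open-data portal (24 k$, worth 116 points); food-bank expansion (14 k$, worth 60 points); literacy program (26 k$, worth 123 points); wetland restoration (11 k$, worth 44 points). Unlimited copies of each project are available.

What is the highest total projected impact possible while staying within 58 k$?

A density-first pass picks 2×open-data portal — 232 at 48 k$.
Dropping open-data portal frees 24 k$; slotting in 3×wetland restoration (33 k$) lifts the total to 248 at 57 k$.
Nothing else within 58 k$ beats 248.

248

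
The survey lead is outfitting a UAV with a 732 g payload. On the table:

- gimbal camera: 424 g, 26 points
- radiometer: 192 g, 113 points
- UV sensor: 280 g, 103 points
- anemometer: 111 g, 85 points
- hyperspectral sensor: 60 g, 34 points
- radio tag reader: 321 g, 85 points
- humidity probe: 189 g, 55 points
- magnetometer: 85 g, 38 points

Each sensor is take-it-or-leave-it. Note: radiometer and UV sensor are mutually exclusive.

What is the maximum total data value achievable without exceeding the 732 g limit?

325

Taking radiometer + anemometer + hyperspectral sensor + humidity probe + magnetometer: 637 g used, 325 in data value.
Next best is radiometer + anemometer + radio tag reader + magnetometer at 321 (709 g) — short by 4.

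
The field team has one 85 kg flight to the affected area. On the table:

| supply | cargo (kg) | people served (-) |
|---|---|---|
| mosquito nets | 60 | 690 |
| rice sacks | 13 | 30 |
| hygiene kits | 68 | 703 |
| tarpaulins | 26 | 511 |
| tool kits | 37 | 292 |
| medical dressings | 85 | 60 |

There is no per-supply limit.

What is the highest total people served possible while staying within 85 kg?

The ratio ordering already packs tightly: 3×tarpaulins, 78 kg, 1533.

1533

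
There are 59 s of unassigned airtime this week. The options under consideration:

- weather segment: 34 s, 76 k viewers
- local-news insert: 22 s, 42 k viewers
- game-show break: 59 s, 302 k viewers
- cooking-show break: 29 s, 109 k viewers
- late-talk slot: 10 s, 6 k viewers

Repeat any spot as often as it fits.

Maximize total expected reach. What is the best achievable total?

302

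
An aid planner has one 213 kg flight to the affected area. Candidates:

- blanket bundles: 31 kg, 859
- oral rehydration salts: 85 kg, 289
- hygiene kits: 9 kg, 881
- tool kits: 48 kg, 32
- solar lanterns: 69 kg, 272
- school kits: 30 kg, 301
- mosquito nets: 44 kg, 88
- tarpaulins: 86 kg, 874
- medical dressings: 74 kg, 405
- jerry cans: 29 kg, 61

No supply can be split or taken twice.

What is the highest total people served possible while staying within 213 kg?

3019

Density check — hygiene kits 97.89, blanket bundles 27.71, tarpaulins 10.16 are the best per kg.
Greedy by ratio would take blanket bundles + hygiene kits + school kits + tarpaulins + jerry cans: 185 kg used, total 2976.
Dropping school kits and jerry cans frees 59 kg; slotting in medical dressings (74 kg) lifts the total to 3019 at 200 kg.
The spare 13 kg is too small for any remaining supply, and no exchange beats 3019.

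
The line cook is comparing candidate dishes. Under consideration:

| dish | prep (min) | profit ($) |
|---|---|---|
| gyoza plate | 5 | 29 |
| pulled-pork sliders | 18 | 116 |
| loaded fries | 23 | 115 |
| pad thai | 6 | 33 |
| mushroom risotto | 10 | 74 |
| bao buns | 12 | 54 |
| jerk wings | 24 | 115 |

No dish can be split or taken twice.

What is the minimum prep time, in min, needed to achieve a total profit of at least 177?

28

Minimise min subject to total profit ≥ 177.
Taking pulled-pork sliders + mushroom risotto gives 190 (≥ 177) for 28 min.
Below 28 min the best achievable stays under 177.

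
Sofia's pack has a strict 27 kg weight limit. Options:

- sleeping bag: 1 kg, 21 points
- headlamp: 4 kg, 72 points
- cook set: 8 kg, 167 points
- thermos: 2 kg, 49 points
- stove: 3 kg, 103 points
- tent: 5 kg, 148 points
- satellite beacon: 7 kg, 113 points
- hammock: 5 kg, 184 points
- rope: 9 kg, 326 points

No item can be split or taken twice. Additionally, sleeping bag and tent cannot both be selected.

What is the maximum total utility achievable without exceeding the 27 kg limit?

Taking headlamp + stove + tent + hammock + rope: 26 kg used, 833 in utility.
The closest alternative, cook set + thermos + stove + hammock + rope, reaches only 829.

833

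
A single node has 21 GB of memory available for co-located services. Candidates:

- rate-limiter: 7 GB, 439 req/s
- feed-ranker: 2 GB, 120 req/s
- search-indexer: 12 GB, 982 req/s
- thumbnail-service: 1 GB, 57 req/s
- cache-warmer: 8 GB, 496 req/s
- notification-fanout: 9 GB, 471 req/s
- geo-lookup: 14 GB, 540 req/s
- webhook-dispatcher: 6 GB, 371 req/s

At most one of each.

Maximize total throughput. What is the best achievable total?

1541

Taking rate-limiter + feed-ranker + search-indexer: 21 GB used, 1541 in throughput.
Nothing else within 21 GB beats 1541.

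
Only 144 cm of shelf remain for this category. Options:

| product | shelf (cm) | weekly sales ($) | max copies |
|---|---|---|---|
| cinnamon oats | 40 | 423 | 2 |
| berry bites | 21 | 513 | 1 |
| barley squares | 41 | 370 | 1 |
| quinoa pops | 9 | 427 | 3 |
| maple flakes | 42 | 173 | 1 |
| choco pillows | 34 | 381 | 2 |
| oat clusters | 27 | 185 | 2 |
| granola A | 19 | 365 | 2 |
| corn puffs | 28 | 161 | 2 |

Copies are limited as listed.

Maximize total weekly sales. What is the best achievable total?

Density check — quinoa pops 47.44, berry bites 24.43, granola A 19.21 are the best per cm.
Filling by ratio: berry bites + 3×quinoa pops + choco pillows + 2×granola A for 2905, with 24 cm left unused.
Dropping granola A frees 19 cm; slotting in cinnamon oats (40 cm) lifts the total to 2963 at 141 cm.
Every other selection either busts 144 cm or exceeds an availability limit or fails to beat 2963.

2963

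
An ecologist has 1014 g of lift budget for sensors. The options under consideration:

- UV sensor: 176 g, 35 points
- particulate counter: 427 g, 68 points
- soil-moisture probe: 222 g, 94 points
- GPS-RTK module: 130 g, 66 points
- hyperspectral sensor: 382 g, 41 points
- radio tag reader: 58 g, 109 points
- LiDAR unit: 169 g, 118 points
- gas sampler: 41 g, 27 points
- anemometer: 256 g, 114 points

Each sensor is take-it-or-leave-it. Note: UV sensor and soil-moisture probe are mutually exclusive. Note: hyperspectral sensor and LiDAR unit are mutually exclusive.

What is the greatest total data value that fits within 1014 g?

By data value per g: radio tag reader 1.88, LiDAR unit 0.70, gas sampler 0.66, GPS-RTK module 0.51 lead.
Soil-moisture probe + GPS-RTK module + radio tag reader + LiDAR unit + gas sampler + anemometer uses 876 of the 1014 g and totals 528.
Next best is soil-moisture probe + GPS-RTK module + radio tag reader + LiDAR unit + anemometer at 501 (835 g) — short by 27.

528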